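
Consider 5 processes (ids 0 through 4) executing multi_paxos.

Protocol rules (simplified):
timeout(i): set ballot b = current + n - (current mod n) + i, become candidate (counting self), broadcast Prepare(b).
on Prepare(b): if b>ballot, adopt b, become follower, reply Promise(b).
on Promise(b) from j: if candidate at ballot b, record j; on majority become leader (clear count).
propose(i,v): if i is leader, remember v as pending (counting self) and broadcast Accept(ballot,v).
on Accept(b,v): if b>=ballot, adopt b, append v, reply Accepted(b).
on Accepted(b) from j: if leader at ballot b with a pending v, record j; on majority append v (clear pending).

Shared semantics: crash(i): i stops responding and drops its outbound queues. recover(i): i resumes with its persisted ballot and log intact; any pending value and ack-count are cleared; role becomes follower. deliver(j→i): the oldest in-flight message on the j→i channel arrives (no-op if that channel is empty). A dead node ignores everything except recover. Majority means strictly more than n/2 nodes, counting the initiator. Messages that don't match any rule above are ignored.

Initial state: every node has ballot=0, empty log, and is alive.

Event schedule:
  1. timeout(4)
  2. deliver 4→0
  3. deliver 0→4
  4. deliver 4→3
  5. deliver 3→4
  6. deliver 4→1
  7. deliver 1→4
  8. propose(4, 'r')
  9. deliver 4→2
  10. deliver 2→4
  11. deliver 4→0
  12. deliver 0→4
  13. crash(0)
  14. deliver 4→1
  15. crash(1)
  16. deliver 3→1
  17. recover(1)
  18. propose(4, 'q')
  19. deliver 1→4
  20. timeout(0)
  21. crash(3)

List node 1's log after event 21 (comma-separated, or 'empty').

r

e1 timeout(4): 4[cand,b=9,-]
e2 deliver 4→0: 0[foll,b=9,-]
e3 deliver 0→4: ·
e4 deliver 4→3: 3[foll,b=9,-]
e5 deliver 3→4: 4[lead,b=9,-]
e6 deliver 4→1: 1[foll,b=9,-]
e7 deliver 1→4: ·
e8 propose(4,'r'): ·
e9 deliver 4→2: 2[foll,b=9,-]
e10 deliver 2→4: ·
e11 deliver 4→0: 0[foll,b=9,r]
e12 deliver 0→4: ·
e13 crash(0): 0[✗foll,b=9,r]
e14 deliver 4→1: 1[foll,b=9,r]
e15 crash(1): 1[✗foll,b=9,r]
e16 deliver 3→1: ·
e17 recover(1): 1[foll,b=9,r]
e18 propose(4,'q'): ·
e19 deliver 1→4: ·
e20 timeout(0): ·
e21 crash(3): 3[✗foll,b=9,-]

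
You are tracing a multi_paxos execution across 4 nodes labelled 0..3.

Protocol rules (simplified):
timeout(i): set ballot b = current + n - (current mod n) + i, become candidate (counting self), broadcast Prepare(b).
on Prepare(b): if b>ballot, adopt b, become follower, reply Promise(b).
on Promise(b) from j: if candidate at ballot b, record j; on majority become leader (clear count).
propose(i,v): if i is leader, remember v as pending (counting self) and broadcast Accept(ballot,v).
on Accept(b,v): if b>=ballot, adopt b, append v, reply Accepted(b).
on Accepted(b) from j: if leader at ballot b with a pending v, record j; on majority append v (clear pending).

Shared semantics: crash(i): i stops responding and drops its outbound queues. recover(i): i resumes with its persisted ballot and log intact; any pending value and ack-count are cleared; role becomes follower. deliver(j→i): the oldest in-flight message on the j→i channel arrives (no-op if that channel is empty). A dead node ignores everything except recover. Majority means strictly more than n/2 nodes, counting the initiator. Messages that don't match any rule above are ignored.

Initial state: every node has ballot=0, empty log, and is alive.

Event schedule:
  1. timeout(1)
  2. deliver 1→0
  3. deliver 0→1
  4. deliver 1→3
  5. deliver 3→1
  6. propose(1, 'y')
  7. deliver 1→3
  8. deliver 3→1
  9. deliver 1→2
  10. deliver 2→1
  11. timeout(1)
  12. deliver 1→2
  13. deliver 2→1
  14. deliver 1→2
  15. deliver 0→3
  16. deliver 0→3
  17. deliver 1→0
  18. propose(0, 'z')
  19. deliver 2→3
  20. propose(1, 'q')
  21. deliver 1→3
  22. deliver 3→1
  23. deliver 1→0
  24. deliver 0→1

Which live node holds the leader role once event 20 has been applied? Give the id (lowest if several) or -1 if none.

-1

1. timeout(1):  <1:cand b5 ->
2. deliver 1→0:  <0:foll b5 ->
3. deliver 0→1:  nop
4. deliver 1→3:  <3:foll b5 ->
5. deliver 3→1:  <1:lead b5 ->
6. propose(1,'y'):  nop
7. deliver 1→3:  <3:foll b5 y>
8. deliver 3→1:  nop
9. deliver 1→2:  <2:foll b5 ->
10. deliver 2→1:  nop
11. timeout(1):  <1:cand b9 ->
12. deliver 1→2:  <2:foll b5 y>
13. deliver 2→1:  nop
14. deliver 1→2:  <2:foll b9 y>
15. deliver 0→3:  nop
16. deliver 0→3:  nop
17. deliver 1→0:  <0:foll b5 y>
18. propose(0,'z'):  nop
19. deliver 2→3:  nop
20. propose(1,'q'):  nop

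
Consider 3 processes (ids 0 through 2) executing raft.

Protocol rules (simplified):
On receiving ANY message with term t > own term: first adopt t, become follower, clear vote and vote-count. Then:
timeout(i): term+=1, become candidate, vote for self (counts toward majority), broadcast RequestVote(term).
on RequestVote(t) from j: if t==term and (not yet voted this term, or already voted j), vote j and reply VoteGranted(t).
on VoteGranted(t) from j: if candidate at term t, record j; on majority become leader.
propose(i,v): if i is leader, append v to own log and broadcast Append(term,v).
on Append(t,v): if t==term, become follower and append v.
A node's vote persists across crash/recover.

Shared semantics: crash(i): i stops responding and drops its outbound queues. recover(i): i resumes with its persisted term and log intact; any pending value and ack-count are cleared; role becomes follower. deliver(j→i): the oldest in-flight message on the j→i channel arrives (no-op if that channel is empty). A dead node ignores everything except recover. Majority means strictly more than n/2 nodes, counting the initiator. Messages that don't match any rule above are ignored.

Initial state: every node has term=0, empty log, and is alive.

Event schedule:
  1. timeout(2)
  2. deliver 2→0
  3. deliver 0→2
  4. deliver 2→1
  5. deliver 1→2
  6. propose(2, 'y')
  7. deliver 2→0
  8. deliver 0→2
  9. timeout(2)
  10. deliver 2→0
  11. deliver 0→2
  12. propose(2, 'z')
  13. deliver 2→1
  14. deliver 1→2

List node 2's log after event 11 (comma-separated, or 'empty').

1. timeout(2):  <2:cand t1 ->
2. deliver 2→0:  <0:foll t1 ->
3. deliver 0→2:  <2:lead t1 ->
4. deliver 2→1:  <1:foll t1 ->
5. deliver 1→2:  nop
6. propose(2,'y'):  <2:lead t1 y>
7. deliver 2→0:  <0:foll t1 y>
8. deliver 0→2:  nop
9. timeout(2):  <2:cand t2 y>
10. deliver 2→0:  <0:foll t2 y>
11. deliver 0→2:  <2:lead t2 y>

y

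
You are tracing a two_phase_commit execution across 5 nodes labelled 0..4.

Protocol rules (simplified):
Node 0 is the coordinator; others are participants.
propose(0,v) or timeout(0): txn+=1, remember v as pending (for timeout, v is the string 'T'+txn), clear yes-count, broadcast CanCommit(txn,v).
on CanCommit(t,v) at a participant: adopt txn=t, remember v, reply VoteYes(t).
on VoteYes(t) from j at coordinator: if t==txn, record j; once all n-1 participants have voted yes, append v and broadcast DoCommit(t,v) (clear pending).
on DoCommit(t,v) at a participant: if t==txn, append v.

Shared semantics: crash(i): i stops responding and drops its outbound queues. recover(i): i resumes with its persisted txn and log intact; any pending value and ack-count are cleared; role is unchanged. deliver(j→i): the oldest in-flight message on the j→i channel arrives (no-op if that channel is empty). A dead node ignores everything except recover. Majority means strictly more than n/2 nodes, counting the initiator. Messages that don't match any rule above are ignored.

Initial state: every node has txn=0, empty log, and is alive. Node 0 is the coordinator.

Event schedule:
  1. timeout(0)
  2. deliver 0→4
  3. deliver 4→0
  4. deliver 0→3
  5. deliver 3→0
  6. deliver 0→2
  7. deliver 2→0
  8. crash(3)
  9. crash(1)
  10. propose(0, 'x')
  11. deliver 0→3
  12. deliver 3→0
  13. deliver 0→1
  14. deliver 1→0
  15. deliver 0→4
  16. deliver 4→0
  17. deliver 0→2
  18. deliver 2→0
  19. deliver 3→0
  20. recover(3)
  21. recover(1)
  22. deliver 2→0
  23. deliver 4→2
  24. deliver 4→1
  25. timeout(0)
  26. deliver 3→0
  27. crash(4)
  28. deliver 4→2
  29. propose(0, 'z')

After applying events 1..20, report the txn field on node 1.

after 1 — timeout(0): n0:coor/t1/[-]
after 2 — deliver 0→4: n4:part/t1/[-]
after 3 — deliver 4→0: ·
after 4 — deliver 0→3: n3:part/t1/[-]
after 5 — deliver 3→0: ·
after 6 — deliver 0→2: n2:part/t1/[-]
after 7 — deliver 2→0: ·
after 8 — crash(3): n3:✗part/t1/[-]
after 9 — crash(1): n1:✗part/t0/[-]
after 10 — propose(0,'x'): n0:coor/t2/[-]
after 11 — deliver 0→3: ·
after 12 — deliver 3→0: ·
after 13 — deliver 0→1: ·
after 14 — deliver 1→0: ·
after 15 — deliver 0→4: n4:part/t2/[-]
after 16 — deliver 4→0: ·
after 17 — deliver 0→2: n2:part/t2/[-]
after 18 — deliver 2→0: ·
after 19 — deliver 3→0: ·
after 20 — recover(3): n3:part/t1/[-]

0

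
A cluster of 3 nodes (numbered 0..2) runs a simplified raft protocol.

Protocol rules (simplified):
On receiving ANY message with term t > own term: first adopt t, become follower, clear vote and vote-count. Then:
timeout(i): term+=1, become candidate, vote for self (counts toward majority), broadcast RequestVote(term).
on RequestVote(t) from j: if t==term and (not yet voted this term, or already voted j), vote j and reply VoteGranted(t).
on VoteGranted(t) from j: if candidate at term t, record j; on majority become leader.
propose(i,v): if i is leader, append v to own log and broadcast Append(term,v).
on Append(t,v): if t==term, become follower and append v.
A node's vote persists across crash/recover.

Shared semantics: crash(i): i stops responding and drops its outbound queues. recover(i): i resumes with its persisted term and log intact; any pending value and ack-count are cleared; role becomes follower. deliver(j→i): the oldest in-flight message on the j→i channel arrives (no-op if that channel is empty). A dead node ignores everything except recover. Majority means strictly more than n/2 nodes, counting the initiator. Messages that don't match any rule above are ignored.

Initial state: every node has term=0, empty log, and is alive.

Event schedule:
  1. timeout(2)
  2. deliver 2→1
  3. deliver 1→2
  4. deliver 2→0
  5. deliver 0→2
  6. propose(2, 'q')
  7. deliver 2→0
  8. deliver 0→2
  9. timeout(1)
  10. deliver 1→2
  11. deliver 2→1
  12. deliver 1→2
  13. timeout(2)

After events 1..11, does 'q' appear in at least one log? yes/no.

yes

after 1 — timeout(2): n2:cand/t1/[-]
after 2 — deliver 2→1: n1:foll/t1/[-]
after 3 — deliver 1→2: n2:lead/t1/[-]
after 4 — deliver 2→0: n0:foll/t1/[-]
after 5 — deliver 0→2: ·
after 6 — propose(2,'q'): n2:lead/t1/[q]
after 7 — deliver 2→0: n0:foll/t1/[q]
after 8 — deliver 0→2: ·
after 9 — timeout(1): n1:cand/t2/[-]
after 10 — deliver 1→2: n2:foll/t2/[q]
after 11 — deliver 2→1: ·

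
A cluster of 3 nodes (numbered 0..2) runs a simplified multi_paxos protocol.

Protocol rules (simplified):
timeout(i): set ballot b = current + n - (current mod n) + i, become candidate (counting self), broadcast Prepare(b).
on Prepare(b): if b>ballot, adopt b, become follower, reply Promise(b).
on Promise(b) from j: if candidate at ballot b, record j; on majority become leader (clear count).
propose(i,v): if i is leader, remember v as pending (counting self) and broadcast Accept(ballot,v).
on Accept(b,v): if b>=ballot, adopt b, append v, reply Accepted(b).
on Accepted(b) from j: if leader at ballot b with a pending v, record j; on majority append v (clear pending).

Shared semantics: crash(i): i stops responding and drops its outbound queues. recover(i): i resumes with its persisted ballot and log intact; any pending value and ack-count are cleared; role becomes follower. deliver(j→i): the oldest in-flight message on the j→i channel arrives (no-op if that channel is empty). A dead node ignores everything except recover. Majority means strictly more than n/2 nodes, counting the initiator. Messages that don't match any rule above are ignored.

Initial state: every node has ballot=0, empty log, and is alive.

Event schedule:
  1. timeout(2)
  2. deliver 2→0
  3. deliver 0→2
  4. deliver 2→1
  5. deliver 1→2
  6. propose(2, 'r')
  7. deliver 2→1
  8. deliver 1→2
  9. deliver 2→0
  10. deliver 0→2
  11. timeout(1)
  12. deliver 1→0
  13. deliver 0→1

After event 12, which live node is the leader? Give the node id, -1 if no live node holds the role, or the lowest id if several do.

2

1. timeout(2):  <2:cand b5 ->
2. deliver 2→0:  <0:foll b5 ->
3. deliver 0→2:  <2:lead b5 ->
4. deliver 2→1:  <1:foll b5 ->
5. deliver 1→2:  nop
6. propose(2,'r'):  nop
7. deliver 2→1:  <1:foll b5 r>
8. deliver 1→2:  <2:lead b5 r>
9. deliver 2→0:  <0:foll b5 r>
10. deliver 0→2:  nop
11. timeout(1):  <1:cand b7 r>
12. deliver 1→0:  <0:foll b7 r>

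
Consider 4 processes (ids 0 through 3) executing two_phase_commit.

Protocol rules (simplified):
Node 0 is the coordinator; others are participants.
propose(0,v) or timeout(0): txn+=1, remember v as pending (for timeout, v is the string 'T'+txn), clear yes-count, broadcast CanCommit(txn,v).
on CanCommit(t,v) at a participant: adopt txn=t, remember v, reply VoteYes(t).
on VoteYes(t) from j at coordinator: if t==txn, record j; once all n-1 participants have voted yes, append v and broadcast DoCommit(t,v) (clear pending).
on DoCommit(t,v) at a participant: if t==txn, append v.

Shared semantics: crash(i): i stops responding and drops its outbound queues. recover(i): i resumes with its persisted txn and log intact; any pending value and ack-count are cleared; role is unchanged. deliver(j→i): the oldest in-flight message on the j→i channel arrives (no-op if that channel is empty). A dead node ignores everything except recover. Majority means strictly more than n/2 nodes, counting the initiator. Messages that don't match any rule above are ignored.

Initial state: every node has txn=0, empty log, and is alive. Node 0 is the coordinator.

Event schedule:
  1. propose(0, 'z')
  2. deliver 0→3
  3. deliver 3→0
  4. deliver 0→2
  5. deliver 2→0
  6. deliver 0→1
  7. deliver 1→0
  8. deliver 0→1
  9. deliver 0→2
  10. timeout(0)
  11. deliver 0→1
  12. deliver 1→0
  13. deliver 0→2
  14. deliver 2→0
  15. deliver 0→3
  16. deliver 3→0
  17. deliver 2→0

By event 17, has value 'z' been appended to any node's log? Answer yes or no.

[1] propose(0,'z') → N0(coor t1 [-])
[2] deliver 0→3 → N3(part t1 [-])
[3] deliver 3→0 → ∅
[4] deliver 0→2 → N2(part t1 [-])
[5] deliver 2→0 → ∅
[6] deliver 0→1 → N1(part t1 [-])
[7] deliver 1→0 → N0(coor t1 [z])
[8] deliver 0→1 → N1(part t1 [z])
[9] deliver 0→2 → N2(part t1 [z])
[10] timeout(0) → N0(coor t2 [z])
[11] deliver 0→1 → N1(part t2 [z])
[12] deliver 1→0 → ∅
[13] deliver 0→2 → N2(part t2 [z])
[14] deliver 2→0 → ∅
[15] deliver 0→3 → N3(part t1 [z])
[16] deliver 3→0 → ∅
[17] deliver 2→0 → ∅

yes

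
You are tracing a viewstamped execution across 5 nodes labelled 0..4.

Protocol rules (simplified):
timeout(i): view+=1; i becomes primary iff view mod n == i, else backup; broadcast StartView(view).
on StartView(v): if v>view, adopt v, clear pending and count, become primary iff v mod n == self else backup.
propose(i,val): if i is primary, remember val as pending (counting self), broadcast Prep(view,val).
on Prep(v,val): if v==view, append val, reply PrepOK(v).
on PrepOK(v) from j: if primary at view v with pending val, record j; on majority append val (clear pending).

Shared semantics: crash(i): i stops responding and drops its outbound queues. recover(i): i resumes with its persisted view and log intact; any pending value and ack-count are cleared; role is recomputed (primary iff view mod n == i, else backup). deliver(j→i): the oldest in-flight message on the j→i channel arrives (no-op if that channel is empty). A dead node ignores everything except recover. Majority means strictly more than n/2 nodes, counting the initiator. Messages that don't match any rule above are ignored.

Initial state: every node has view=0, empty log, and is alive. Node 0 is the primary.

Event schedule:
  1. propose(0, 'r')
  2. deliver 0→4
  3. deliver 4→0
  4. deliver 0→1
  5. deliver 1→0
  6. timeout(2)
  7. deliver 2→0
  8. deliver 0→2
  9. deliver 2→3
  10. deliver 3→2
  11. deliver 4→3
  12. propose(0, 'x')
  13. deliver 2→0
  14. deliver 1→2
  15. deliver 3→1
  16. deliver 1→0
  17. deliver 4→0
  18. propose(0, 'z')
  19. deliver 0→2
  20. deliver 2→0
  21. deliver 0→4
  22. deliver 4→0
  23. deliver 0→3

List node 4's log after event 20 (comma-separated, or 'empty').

r

[1] propose(0,'r') → ∅
[2] deliver 0→4 → N4(back v0 [r])
[3] deliver 4→0 → ∅
[4] deliver 0→1 → N1(back v0 [r])
[5] deliver 1→0 → N0(prim v0 [r])
[6] timeout(2) → N2(back v1 [-])
[7] deliver 2→0 → N0(back v1 [r])
[8] deliver 0→2 → ∅
[9] deliver 2→3 → N3(back v1 [-])
[10] deliver 3→2 → ∅
[11] deliver 4→3 → ∅
[12] propose(0,'x') → ∅
[13] deliver 2→0 → ∅
[14] deliver 1→2 → ∅
[15] deliver 3→1 → ∅
[16] deliver 1→0 → ∅
[17] deliver 4→0 → ∅
[18] propose(0,'z') → ∅
[19] deliver 0→2 → ∅
[20] deliver 2→0 → ∅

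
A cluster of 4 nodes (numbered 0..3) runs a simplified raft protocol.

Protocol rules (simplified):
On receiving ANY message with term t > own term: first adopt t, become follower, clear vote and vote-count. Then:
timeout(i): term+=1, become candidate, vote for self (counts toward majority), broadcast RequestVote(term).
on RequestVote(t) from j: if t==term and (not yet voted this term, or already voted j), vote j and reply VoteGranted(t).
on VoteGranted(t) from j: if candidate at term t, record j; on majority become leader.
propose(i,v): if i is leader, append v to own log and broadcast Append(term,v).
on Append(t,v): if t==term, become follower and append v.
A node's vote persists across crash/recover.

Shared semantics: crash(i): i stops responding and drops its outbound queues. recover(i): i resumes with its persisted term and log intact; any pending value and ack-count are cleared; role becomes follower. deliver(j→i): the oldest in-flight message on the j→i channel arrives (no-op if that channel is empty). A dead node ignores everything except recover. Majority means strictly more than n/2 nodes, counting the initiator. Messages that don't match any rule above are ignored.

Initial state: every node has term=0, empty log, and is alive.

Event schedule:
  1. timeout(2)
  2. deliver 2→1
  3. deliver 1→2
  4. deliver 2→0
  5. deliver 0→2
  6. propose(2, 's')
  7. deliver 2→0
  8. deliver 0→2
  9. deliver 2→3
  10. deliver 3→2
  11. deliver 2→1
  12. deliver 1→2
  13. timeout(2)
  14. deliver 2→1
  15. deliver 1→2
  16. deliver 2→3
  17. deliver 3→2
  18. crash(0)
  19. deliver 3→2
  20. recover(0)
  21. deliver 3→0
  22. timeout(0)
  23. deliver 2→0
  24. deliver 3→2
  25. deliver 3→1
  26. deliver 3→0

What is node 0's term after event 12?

step 1 timeout(2): 2={cand,t=1,log=-}
step 2 deliver 2→1: 1={foll,t=1,log=-}
step 3 deliver 1→2: —
step 4 deliver 2→0: 0={foll,t=1,log=-}
step 5 deliver 0→2: 2={lead,t=1,log=-}
step 6 propose(2,'s'): 2={lead,t=1,log=s}
step 7 deliver 2→0: 0={foll,t=1,log=s}
step 8 deliver 0→2: —
step 9 deliver 2→3: 3={foll,t=1,log=-}
step 10 deliver 3→2: —
step 11 deliver 2→1: 1={foll,t=1,log=s}
step 12 deliver 1→2: —

1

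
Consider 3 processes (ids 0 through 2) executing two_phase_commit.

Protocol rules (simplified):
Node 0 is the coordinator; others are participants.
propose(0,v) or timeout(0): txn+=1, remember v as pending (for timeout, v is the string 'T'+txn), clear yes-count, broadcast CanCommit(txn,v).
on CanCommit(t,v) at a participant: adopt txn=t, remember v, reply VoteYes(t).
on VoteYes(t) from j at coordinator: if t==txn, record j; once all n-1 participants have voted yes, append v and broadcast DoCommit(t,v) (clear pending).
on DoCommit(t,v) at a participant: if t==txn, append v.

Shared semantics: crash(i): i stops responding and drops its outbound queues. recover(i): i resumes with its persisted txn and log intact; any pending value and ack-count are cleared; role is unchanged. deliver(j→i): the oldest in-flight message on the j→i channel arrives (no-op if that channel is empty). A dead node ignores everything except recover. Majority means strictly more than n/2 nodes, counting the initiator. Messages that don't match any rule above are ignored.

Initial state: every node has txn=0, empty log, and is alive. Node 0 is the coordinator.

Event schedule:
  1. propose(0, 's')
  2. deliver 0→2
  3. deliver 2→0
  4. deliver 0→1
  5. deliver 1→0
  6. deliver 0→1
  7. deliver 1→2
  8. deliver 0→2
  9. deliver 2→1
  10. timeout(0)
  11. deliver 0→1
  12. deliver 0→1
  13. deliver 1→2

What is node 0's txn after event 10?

1. propose(0,'s'):  <0:coor t1 ->
2. deliver 0→2:  <2:part t1 ->
3. deliver 2→0:  nop
4. deliver 0→1:  <1:part t1 ->
5. deliver 1→0:  <0:coor t1 s>
6. deliver 0→1:  <1:part t1 s>
7. deliver 1→2:  nop
8. deliver 0→2:  <2:part t1 s>
9. deliver 2→1:  nop
10. timeout(0):  <0:coor t2 s>

2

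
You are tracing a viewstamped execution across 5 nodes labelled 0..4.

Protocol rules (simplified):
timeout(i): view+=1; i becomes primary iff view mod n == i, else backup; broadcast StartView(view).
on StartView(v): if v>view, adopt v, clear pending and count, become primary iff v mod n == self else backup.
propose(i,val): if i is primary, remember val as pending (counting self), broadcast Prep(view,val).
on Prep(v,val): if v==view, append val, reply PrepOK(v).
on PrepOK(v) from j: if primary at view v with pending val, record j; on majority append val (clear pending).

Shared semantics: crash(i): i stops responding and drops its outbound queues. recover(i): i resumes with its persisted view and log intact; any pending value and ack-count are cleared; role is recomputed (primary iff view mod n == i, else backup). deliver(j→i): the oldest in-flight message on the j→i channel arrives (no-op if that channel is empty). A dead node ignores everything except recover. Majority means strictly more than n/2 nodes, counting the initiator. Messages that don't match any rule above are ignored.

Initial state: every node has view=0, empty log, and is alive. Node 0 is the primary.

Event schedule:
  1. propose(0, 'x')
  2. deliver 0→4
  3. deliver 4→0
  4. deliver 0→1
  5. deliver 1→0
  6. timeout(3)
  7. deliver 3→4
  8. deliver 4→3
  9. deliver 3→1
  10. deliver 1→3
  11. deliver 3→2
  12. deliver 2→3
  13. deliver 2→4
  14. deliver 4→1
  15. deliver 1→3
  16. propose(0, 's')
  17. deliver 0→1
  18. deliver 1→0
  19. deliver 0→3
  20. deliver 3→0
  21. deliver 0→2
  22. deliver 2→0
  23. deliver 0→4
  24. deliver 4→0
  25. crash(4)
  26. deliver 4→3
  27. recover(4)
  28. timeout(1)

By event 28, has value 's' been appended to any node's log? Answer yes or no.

no

1. propose(0,'x'):  nop
2. deliver 0→4:  <4:back v0 x>
3. deliver 4→0:  nop
4. deliver 0→1:  <1:back v0 x>
5. deliver 1→0:  <0:prim v0 x>
6. timeout(3):  <3:back v1 ->
7. deliver 3→4:  <4:back v1 x>
8. deliver 4→3:  nop
9. deliver 3→1:  <1:prim v1 x>
10. deliver 1→3:  nop
11. deliver 3→2:  <2:back v1 ->
12. deliver 2→3:  nop
13. deliver 2→4:  nop
14. deliver 4→1:  nop
15. deliver 1→3:  nop
16. propose(0,'s'):  nop
17. deliver 0→1:  nop
18. deliver 1→0:  nop
19. deliver 0→3:  nop
20. deliver 3→0:  <0:back v1 x>
21. deliver 0→2:  nop
22. deliver 2→0:  nop
23. deliver 0→4:  nop
24. deliver 4→0:  nop
25. crash(4):  <4:✗back v1 x>
26. deliver 4→3:  nop
27. recover(4):  <4:back v1 x>
28. timeout(1):  <1:back v2 x>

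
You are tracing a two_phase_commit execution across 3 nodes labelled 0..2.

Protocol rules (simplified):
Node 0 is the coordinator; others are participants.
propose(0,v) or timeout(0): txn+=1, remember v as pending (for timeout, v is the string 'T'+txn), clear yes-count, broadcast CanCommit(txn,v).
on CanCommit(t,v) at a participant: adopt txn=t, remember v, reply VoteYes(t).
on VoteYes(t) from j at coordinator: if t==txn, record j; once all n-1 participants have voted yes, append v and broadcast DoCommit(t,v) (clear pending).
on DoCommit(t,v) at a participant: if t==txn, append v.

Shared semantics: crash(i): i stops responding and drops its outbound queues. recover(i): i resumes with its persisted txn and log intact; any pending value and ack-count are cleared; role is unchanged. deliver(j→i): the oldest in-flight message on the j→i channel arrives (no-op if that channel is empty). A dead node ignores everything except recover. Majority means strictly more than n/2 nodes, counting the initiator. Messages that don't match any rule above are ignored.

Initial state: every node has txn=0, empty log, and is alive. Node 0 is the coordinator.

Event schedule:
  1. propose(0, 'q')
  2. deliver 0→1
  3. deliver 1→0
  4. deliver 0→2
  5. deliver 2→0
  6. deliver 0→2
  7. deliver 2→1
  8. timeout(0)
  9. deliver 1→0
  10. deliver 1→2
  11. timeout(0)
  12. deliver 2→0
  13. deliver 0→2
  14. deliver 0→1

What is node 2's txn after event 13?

2

e1 propose(0,'q'): 0[coor,t=1,-]
e2 deliver 0→1: 1[part,t=1,-]
e3 deliver 1→0: ·
e4 deliver 0→2: 2[part,t=1,-]
e5 deliver 2→0: 0[coor,t=1,q]
e6 deliver 0→2: 2[part,t=1,q]
e7 deliver 2→1: ·
e8 timeout(0): 0[coor,t=2,q]
e9 deliver 1→0: ·
e10 deliver 1→2: ·
e11 timeout(0): 0[coor,t=3,q]
e12 deliver 2→0: ·
e13 deliver 0→2: 2[part,t=2,q]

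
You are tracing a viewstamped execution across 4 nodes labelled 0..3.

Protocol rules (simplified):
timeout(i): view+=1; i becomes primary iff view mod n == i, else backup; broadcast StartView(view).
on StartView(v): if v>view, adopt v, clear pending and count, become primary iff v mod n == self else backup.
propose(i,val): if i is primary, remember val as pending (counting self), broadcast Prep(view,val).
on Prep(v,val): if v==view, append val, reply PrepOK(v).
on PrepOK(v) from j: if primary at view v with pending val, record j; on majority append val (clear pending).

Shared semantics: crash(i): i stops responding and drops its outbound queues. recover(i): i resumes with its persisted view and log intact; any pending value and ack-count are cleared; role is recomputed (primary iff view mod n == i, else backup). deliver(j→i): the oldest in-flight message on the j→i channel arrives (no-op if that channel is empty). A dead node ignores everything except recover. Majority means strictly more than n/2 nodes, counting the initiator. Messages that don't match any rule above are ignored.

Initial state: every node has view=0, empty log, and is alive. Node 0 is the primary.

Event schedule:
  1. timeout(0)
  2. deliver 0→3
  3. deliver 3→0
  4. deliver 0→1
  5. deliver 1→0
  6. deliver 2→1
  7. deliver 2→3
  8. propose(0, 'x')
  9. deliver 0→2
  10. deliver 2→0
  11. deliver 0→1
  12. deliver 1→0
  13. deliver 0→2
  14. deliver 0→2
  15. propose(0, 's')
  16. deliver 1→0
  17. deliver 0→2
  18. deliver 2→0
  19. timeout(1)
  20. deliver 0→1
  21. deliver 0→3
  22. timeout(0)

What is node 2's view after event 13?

1. timeout(0):  <0:back v1 ->
2. deliver 0→3:  <3:back v1 ->
3. deliver 3→0:  nop
4. deliver 0→1:  <1:prim v1 ->
5. deliver 1→0:  nop
6. deliver 2→1:  nop
7. deliver 2→3:  nop
8. propose(0,'x'):  nop
9. deliver 0→2:  <2:back v1 ->
10. deliver 2→0:  nop
11. deliver 0→1:  nop
12. deliver 1→0:  nop
13. deliver 0→2:  nop

1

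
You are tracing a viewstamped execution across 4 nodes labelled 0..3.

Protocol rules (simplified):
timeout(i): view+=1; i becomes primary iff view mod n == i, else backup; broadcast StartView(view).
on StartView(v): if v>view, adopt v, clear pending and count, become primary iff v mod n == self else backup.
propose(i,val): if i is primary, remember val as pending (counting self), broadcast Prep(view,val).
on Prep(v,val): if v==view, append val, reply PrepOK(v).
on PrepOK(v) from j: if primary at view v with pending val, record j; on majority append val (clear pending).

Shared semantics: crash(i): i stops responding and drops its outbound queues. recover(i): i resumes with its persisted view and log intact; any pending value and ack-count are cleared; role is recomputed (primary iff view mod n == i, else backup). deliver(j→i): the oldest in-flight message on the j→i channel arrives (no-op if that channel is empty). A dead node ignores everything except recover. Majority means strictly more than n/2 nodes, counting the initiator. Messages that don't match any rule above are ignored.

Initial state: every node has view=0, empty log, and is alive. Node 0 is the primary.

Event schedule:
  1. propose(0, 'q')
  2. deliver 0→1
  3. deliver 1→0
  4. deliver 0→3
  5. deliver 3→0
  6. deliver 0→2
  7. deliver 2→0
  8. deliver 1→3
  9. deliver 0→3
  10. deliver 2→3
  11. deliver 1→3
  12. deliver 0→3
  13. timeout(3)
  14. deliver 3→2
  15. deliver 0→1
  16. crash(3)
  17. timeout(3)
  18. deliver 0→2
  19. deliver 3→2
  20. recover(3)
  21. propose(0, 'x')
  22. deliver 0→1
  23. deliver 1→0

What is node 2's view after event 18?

1. propose(0,'q'):  nop
2. deliver 0→1:  <1:back v0 q>
3. deliver 1→0:  nop
4. deliver 0→3:  <3:back v0 q>
5. deliver 3→0:  <0:prim v0 q>
6. deliver 0→2:  <2:back v0 q>
7. deliver 2→0:  nop
8. deliver 1→3:  nop
9. deliver 0→3:  nop
10. deliver 2→3:  nop
11. deliver 1→3:  nop
12. deliver 0→3:  nop
13. timeout(3):  <3:back v1 q>
14. deliver 3→2:  <2:back v1 q>
15. deliver 0→1:  nop
16. crash(3):  <3:✗back v1 q>
17. timeout(3):  nop
18. deliver 0→2:  nop

1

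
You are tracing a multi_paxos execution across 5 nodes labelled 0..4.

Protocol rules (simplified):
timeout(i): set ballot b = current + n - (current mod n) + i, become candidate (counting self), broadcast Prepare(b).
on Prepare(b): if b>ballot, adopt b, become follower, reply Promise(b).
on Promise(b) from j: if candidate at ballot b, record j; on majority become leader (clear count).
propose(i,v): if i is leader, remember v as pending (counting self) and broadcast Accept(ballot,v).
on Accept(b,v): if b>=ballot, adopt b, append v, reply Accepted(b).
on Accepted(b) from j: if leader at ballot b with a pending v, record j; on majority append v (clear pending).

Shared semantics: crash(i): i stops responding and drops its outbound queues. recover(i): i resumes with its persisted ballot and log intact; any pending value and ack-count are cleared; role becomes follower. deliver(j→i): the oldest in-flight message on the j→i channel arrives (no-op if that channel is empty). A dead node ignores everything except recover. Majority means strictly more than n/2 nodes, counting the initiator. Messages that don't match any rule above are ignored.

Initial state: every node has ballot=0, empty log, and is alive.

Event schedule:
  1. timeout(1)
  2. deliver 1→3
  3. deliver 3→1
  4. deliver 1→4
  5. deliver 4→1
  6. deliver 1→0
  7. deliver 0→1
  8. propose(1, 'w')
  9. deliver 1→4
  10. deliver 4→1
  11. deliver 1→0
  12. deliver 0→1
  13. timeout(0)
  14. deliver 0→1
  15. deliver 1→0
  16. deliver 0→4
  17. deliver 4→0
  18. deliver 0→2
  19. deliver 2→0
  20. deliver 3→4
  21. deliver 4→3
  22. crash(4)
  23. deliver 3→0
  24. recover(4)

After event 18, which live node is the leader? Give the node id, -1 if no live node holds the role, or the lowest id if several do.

e1 timeout(1): 1[cand,b=6,-]
e2 deliver 1→3: 3[foll,b=6,-]
e3 deliver 3→1: ·
e4 deliver 1→4: 4[foll,b=6,-]
e5 deliver 4→1: 1[lead,b=6,-]
e6 deliver 1→0: 0[foll,b=6,-]
e7 deliver 0→1: ·
e8 propose(1,'w'): ·
e9 deliver 1→4: 4[foll,b=6,w]
e10 deliver 4→1: ·
e11 deliver 1→0: 0[foll,b=6,w]
e12 deliver 0→1: 1[lead,b=6,w]
e13 timeout(0): 0[cand,b=10,w]
e14 deliver 0→1: 1[foll,b=10,w]
e15 deliver 1→0: ·
e16 deliver 0→4: 4[foll,b=10,w]
e17 deliver 4→0: 0[lead,b=10,w]
e18 deliver 0→2: 2[foll,b=10,-]

0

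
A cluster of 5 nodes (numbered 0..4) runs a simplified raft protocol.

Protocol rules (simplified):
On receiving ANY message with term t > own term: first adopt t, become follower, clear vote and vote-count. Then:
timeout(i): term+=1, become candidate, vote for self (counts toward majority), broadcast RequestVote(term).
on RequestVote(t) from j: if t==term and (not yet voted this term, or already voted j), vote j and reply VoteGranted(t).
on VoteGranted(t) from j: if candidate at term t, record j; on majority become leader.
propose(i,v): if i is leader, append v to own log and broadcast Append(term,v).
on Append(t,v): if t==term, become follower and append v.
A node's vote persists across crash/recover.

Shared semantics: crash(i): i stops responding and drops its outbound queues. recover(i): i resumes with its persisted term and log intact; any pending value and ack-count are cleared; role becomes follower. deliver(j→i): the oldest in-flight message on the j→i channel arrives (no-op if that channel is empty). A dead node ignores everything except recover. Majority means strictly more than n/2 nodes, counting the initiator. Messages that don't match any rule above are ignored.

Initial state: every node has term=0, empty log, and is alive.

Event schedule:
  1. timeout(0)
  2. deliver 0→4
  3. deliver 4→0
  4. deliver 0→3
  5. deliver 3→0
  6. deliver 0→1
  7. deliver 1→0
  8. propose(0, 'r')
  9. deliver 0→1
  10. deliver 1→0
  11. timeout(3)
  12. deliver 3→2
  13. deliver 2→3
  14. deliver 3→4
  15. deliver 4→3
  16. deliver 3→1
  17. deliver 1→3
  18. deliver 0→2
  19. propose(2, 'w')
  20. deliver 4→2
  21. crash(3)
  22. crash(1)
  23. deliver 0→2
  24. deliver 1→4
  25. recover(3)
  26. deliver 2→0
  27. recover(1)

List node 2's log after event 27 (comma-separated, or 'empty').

e1 timeout(0): 0[cand,t=1,-]
e2 deliver 0→4: 4[foll,t=1,-]
e3 deliver 4→0: ·
e4 deliver 0→3: 3[foll,t=1,-]
e5 deliver 3→0: 0[lead,t=1,-]
e6 deliver 0→1: 1[foll,t=1,-]
e7 deliver 1→0: ·
e8 propose(0,'r'): 0[lead,t=1,r]
e9 deliver 0→1: 1[foll,t=1,r]
e10 deliver 1→0: ·
e11 timeout(3): 3[cand,t=2,-]
e12 deliver 3→2: 2[foll,t=2,-]
e13 deliver 2→3: ·
e14 deliver 3→4: 4[foll,t=2,-]
e15 deliver 4→3: 3[lead,t=2,-]
e16 deliver 3→1: 1[foll,t=2,r]
e17 deliver 1→3: ·
e18 deliver 0→2: ·
e19 propose(2,'w'): ·
e20 deliver 4→2: ·
e21 crash(3): 3[✗lead,t=2,-]
e22 crash(1): 1[✗foll,t=2,r]
e23 deliver 0→2: ·
e24 deliver 1→4: ·
e25 recover(3): 3[foll,t=2,-]
e26 deliver 2→0: ·
e27 recover(1): 1[foll,t=2,r]

empty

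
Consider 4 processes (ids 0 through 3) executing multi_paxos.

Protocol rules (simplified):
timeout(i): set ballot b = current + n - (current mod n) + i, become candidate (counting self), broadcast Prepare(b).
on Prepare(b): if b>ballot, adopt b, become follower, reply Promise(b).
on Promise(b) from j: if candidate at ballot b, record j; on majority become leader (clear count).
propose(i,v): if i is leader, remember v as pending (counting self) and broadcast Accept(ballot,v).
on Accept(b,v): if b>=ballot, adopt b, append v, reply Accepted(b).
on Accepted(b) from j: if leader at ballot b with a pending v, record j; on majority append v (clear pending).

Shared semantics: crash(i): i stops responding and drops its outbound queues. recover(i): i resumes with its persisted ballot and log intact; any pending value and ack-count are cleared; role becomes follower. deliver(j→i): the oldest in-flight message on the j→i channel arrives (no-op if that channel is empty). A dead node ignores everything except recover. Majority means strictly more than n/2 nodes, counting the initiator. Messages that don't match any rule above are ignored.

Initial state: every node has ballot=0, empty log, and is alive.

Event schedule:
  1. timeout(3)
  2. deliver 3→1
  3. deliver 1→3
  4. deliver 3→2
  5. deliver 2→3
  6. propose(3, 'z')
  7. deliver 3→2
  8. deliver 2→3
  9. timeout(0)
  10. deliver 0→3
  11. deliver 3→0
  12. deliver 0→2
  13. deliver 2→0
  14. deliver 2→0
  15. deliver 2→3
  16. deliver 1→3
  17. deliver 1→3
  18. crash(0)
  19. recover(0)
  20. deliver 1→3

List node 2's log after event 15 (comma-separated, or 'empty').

step 1 timeout(3): 3={cand,b=7,log=-}
step 2 deliver 3→1: 1={foll,b=7,log=-}
step 3 deliver 1→3: —
step 4 deliver 3→2: 2={foll,b=7,log=-}
step 5 deliver 2→3: 3={lead,b=7,log=-}
step 6 propose(3,'z'): —
step 7 deliver 3→2: 2={foll,b=7,log=z}
step 8 deliver 2→3: —
step 9 timeout(0): 0={cand,b=4,log=-}
step 10 deliver 0→3: —
step 11 deliver 3→0: 0={foll,b=7,log=-}
step 12 deliver 0→2: —
step 13 deliver 2→0: —
step 14 deliver 2→0: —
step 15 deliver 2→3: —

z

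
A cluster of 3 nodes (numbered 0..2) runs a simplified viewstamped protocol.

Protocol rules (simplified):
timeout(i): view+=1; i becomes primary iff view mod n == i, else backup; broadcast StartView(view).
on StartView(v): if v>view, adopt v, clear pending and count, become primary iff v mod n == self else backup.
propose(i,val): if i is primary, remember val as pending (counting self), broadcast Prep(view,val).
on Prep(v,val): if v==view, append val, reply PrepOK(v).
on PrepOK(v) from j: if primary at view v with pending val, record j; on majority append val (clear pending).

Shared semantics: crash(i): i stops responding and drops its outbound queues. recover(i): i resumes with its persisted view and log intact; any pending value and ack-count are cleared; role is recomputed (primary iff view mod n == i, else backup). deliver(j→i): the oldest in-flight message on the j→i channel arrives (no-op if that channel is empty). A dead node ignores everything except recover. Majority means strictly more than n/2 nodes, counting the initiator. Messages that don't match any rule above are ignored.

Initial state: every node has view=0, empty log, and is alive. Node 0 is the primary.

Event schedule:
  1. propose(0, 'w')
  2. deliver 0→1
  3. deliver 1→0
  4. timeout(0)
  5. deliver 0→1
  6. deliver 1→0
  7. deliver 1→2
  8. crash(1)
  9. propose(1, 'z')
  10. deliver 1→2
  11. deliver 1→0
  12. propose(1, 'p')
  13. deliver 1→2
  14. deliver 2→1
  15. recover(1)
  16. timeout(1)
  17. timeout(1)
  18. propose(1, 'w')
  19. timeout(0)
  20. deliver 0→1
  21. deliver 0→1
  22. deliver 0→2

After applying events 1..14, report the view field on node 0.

[1] propose(0,'w') → ∅
[2] deliver 0→1 → N1(back v0 [w])
[3] deliver 1→0 → N0(prim v0 [w])
[4] timeout(0) → N0(back v1 [w])
[5] deliver 0→1 → N1(prim v1 [w])
[6] deliver 1→0 → ∅
[7] deliver 1→2 → ∅
[8] crash(1) → N1(✗prim v1 [w])
[9] propose(1,'z') → ∅
[10] deliver 1→2 → ∅
[11] deliver 1→0 → ∅
[12] propose(1,'p') → ∅
[13] deliver 1→2 → ∅
[14] deliver 2→1 → ∅

1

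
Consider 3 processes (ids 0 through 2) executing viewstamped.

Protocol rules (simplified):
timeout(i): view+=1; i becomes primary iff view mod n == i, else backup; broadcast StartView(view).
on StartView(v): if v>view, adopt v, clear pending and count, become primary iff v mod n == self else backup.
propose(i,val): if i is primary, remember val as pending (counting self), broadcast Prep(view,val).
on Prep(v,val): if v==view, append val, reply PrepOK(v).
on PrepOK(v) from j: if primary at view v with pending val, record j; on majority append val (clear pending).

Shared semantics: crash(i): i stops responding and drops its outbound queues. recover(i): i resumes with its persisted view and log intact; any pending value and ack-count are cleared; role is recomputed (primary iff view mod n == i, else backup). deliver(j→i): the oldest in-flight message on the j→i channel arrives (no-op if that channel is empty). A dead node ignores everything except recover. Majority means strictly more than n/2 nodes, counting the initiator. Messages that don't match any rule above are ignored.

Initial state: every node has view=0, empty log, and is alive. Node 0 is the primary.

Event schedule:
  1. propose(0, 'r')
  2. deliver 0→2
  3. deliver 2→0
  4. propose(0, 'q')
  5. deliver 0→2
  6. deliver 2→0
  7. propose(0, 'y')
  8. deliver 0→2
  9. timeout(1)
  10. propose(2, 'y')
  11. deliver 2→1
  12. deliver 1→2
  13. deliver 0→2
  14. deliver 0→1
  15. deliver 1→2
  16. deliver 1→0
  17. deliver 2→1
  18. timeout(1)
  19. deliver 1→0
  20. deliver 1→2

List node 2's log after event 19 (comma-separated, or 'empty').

r,q,y

[1] propose(0,'r') → ∅
[2] deliver 0→2 → N2(back v0 [r])
[3] deliver 2→0 → N0(prim v0 [r])
[4] propose(0,'q') → ∅
[5] deliver 0→2 → N2(back v0 [r,q])
[6] deliver 2→0 → N0(prim v0 [r,q])
[7] propose(0,'y') → ∅
[8] deliver 0→2 → N2(back v0 [r,q,y])
[9] timeout(1) → N1(prim v1 [-])
[10] propose(2,'y') → ∅
[11] deliver 2→1 → ∅
[12] deliver 1→2 → N2(back v1 [r,q,y])
[13] deliver 0→2 → ∅
[14] deliver 0→1 → ∅
[15] deliver 1→2 → ∅
[16] deliver 1→0 → N0(back v1 [r,q])
[17] deliver 2→1 → ∅
[18] timeout(1) → N1(back v2 [-])
[19] deliver 1→0 → N0(back v2 [r,q])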